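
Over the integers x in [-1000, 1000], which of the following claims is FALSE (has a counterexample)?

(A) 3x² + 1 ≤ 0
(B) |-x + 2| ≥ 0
(A) x = 0: LHS = 3·0² + 1 = 1; 1 ≤ 0 — FAILS

(B) An absolute value is never negative, so the left side is ≥ 0 for every x, while the right side is 0. Tightest case in [-1000, 1000] is x = 2:
x = 2: LHS = |-2 + 2| = |0| = 0; 0 ≥ 0 — holds
Hence LHS − RHS is never negative, i.e. LHS ≥ RHS throughout, so the relation holds for every integer in [-1000, 1000].

Only (A) has a counterexample.

Answer: A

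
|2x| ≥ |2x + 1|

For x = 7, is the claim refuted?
Substitute x = 7 into the relation:
x = 7: LHS = |2·7| = |14| = 14, RHS = |2·7 + 1| = |15| = 15; 14 ≥ 15 — FAILS

Since the claim fails at x = 7, this value is a counterexample.

Answer: Yes, x = 7 is a counterexample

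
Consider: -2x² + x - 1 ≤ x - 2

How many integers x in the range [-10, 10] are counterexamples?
Counterexamples in [-10, 10]: {0}.

Counting them gives 1 values.

Answer: 1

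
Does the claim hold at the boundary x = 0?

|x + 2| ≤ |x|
x = 0: LHS = |0 + 2| = |2| = 2, RHS = |0| = 0; 2 ≤ 0 — FAILS

The relation fails at x = 0, so x = 0 is a counterexample.

Answer: No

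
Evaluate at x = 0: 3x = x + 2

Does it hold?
x = 0: LHS = 3·0 = 0, RHS = 0 + 2 = 2; 0 = 2 — FAILS

The relation fails at x = 0, so x = 0 is a counterexample.

Answer: No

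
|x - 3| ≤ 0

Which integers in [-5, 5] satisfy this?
Holds for: {3}
Fails for: {-5, -4, -3, -2, -1, 0, 1, 2, 4, 5}

Answer: {3}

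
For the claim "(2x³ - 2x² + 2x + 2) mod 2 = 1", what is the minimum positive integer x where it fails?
Testing positive integers:
x = 1: LHS = (2·1³ - 2·1² + 2·1 + 2) mod 2 = 4 mod 2 = 0; 0 = 1 — FAILS  ← smallest positive counterexample

Answer: x = 1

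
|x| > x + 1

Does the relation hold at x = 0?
x = 0: LHS = |0| = 0, RHS = 0 + 1 = 1; 0 > 1 — FAILS

The relation fails at x = 0, so x = 0 is a counterexample.

Answer: No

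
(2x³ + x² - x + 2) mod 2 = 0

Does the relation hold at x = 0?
x = 0: LHS = (2·0³ + 0² - 0 + 2) mod 2 = 2 mod 2 = 0; 0 = 0 — holds

The relation is satisfied at x = 0.

Answer: Yes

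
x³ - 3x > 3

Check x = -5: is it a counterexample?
Substitute x = -5 into the relation:
x = -5: LHS = (-5)³ - 3·(-5) = -110; -110 > 3 — FAILS

Since the claim fails at x = -5, this value is a counterexample.

Answer: Yes, x = -5 is a counterexample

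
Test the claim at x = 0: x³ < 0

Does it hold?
x = 0: LHS = 0³ = 0; 0 < 0 — FAILS

The relation fails at x = 0, so x = 0 is a counterexample.

Answer: No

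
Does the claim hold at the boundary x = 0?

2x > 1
x = 0: LHS = 2·0 = 0; 0 > 1 — FAILS

The relation fails at x = 0, so x = 0 is a counterexample.

Answer: No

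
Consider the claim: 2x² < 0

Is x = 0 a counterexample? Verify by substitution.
Substitute x = 0 into the relation:
x = 0: LHS = 2·0² = 0; 0 < 0 — FAILS

Since the claim fails at x = 0, this value is a counterexample.

Answer: Yes, x = 0 is a counterexample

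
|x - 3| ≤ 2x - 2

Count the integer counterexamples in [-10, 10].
Counterexamples in [-10, 10]: {-10, -9, -8, -7, -6, -5, -4, -3, -2, -1, 0, 1}.

Counting them gives 12 values.

Answer: 12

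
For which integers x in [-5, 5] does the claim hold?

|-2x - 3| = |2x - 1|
Track d = LHS − RHS over the integers in [-5, 5]. Equality would need d = 0, but d changes sign only between consecutive integers, jumping over 0:
x = -1: LHS = |-2·(-1) - 3| = |-1| = 1, RHS = |2·(-1) - 1| = |-3| = 3; 1 = 3 — FAILS  (d = -2)
x = 0: LHS = |-2·0 - 3| = |-3| = 3, RHS = |2·0 - 1| = |-1| = 1; 3 = 1 — FAILS  (d = 2)
Away from these crossings d keeps a constant sign, and checking every integer in [-5, 5] confirms d ≠ 0 throughout. Hence the two sides are never equal, so the claimed relation (=) fails for every integer in [-5, 5].

Answer: None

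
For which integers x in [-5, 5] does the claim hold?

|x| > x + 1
Holds for: {-5, -4, -3, -2, -1}
Fails for: {0, 1, 2, 3, 4, 5}

Answer: {-5, -4, -3, -2, -1}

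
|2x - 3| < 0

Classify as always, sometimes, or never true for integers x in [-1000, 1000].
An absolute value is never negative, so the left side is ≥ 0 for every x, while the right side is 0. Tightest case in [-1000, 1000] is x = 1:
x = 1: LHS = |2·1 - 3| = |-1| = 1; 1 < 0 — FAILS
Hence LHS − RHS is never negative, i.e. LHS ≥ RHS throughout, so the claimed relation (<) fails for every integer in [-1000, 1000].

No integer in the range satisfies it.

Answer: Never true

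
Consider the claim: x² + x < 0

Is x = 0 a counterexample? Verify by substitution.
Substitute x = 0 into the relation:
x = 0: LHS = 0² + 0 = 0; 0 < 0 — FAILS

Since the claim fails at x = 0, this value is a counterexample.

Answer: Yes, x = 0 is a counterexample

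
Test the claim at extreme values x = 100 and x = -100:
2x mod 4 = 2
x = 100: LHS = (2·100) mod 4 = 200 mod 4 = 0; 0 = 2 — FAILS
x = -100: LHS = (2·(-100)) mod 4 = (-200) mod 4 = 0; 0 = 2 — FAILS

Answer: No, fails for both x = 100 and x = -100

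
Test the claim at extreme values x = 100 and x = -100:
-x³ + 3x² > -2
x = 100: LHS = -100³ + 3·100² = -970000; -970000 > -2 — FAILS
x = -100: LHS = -(-100)³ + 3·(-100)² = 1030000; 1030000 > -2 — holds

Answer: Partially: fails for x = 100, holds for x = -100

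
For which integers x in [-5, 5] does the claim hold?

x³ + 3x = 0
Holds for: {0}
Fails for: {-5, -4, -3, -2, -1, 1, 2, 3, 4, 5}

Answer: {0}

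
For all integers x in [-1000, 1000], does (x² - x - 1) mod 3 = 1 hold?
The claim fails at x = 0:
x = 0: LHS = (0² - 0 - 1) mod 3 = (-1) mod 3 = 2; 2 = 1 — FAILS

Because a single integer refutes it, the statement is false.

Answer: False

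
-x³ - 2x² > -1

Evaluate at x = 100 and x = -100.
x = 100: LHS = -100³ - 2·100² = -1020000; -1020000 > -1 — FAILS
x = -100: LHS = -(-100)³ - 2·(-100)² = 980000; 980000 > -1 — holds

Answer: Partially: fails for x = 100, holds for x = -100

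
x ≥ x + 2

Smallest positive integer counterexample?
Testing positive integers:
x = 1: RHS = 1 + 2 = 3; 1 ≥ 3 — FAILS  ← smallest positive counterexample

Answer: x = 1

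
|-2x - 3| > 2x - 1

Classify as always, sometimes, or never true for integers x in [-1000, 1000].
Over all integers in [-1000, 1000], LHS − RHS is smallest at x = 0, where it equals 4:
x = 0: LHS = |-2·0 - 3| = |-3| = 3, RHS = 2·0 - 1 = -1; 3 > -1 — holds
At the ends of the range:
x = -1000: LHS = |-2·(-1000) - 3| = |1997| = 1997, RHS = 2·(-1000) - 1 = -2001; 1997 > -2001 — holds
x = 1000: LHS = |-2·1000 - 3| = |-2003| = 2003, RHS = 2·1000 - 1 = 1999; 2003 > 1999 — holds
Hence LHS − RHS is never zero or negative, i.e. LHS > RHS throughout, so the relation holds for every integer in [-1000, 1000].

No counterexample exists.

Answer: Always true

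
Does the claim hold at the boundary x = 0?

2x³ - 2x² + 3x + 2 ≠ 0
x = 0: LHS = 2·0³ - 2·0² + 3·0 + 2 = 2; 2 ≠ 0 — holds

The relation is satisfied at x = 0.

Answer: Yes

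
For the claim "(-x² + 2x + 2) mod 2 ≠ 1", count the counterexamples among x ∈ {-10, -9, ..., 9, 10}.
Counterexamples in [-10, 10]: {-9, -7, -5, -3, -1, 1, 3, 5, 7, 9}.

Counting them gives 10 values.

Answer: 10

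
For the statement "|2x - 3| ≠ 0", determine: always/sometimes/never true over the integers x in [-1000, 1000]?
Over all integers in [-1000, 1000], LHS − RHS is always positive; it is smallest at x = 1, where it equals 1:
x = 1: LHS = |2·1 - 3| = |-1| = 1; 1 ≠ 0 — holds
At the ends of the range:
x = -1000: LHS = |2·(-1000) - 3| = |-2003| = 2003; 2003 ≠ 0 — holds
x = 1000: LHS = |2·1000 - 3| = |1997| = 1997; 1997 ≠ 0 — holds
Hence LHS − RHS is never 0, i.e. the two sides are never equal, so the relation holds for every integer in [-1000, 1000].

No counterexample exists.

Answer: Always true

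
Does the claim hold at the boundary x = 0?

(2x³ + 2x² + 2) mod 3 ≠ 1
x = 0: LHS = (2·0³ + 2·0² + 2) mod 3 = 2 mod 3 = 2; 2 ≠ 1 — holds

The relation is satisfied at x = 0.

Answer: Yes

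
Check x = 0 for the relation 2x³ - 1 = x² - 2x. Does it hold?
x = 0: LHS = 2·0³ - 1 = -1, RHS = 0² - 2·0 = 0; -1 = 0 — FAILS

The relation fails at x = 0, so x = 0 is a counterexample.

Answer: No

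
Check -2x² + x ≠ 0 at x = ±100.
x = 100: LHS = -2·100² + 100 = -19900; -19900 ≠ 0 — holds
x = -100: LHS = -2·(-100)² + (-100) = -20100; -20100 ≠ 0 — holds

Answer: Yes, holds for both x = 100 and x = -100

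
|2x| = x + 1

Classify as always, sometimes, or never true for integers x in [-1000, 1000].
Holds at x = 1: LHS = |2·1| = |2| = 2, RHS = 1 + 1 = 2; 2 = 2 — holds
Fails at x = 0: LHS = |2·0| = |0| = 0, RHS = 0 + 1 = 1; 0 = 1 — FAILS
It is satisfied by some integers in the range but not all.

Answer: Sometimes true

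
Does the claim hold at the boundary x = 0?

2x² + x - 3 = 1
x = 0: LHS = 2·0² + 0 - 3 = -3; -3 = 1 — FAILS

The relation fails at x = 0, so x = 0 is a counterexample.

Answer: No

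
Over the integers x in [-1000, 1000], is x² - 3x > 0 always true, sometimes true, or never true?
Holds at x = -1: LHS = (-1)² - 3·(-1) = 4; 4 > 0 — holds
Fails at x = 0: LHS = 0² - 3·0 = 0; 0 > 0 — FAILS
It is satisfied by some integers in the range but not all.

Answer: Sometimes true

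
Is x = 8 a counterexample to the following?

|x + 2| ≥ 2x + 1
Substitute x = 8 into the relation:
x = 8: LHS = |8 + 2| = |10| = 10, RHS = 2·8 + 1 = 17; 10 ≥ 17 — FAILS

Since the claim fails at x = 8, this value is a counterexample.

Answer: Yes, x = 8 is a counterexample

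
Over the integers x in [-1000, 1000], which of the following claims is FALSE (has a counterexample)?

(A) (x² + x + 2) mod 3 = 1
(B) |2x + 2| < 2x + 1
(A) x = 0: LHS = (0² + 0 + 2) mod 3 = 2 mod 3 = 2; 2 = 1 — FAILS
(B) x = 0: LHS = |2·0 + 2| = |2| = 2, RHS = 2·0 + 1 = 1; 2 < 1 — FAILS

Answer: Both A and B are false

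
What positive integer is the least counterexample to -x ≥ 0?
Testing positive integers:
x = 1: -1 ≥ 0 — FAILS  ← smallest positive counterexample

Answer: x = 1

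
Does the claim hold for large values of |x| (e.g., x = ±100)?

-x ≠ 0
x = 100: -100 ≠ 0 — holds
x = -100: LHS = -(-100) = 100; 100 ≠ 0 — holds

Answer: Yes, holds for both x = 100 and x = -100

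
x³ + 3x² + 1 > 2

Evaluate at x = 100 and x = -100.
x = 100: LHS = 100³ + 3·100² + 1 = 1030001; 1030001 > 2 — holds
x = -100: LHS = (-100)³ + 3·(-100)² + 1 = -969999; -969999 > 2 — FAILS

Answer: Partially: holds for x = 100, fails for x = -100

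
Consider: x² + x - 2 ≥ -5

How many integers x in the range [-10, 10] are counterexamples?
Over all integers in [-10, 10], LHS − RHS is smallest at x = 0, where it equals 3:
x = 0: LHS = 0² + 0 - 2 = -2; -2 ≥ -5 — holds
At the ends of the range:
x = -10: LHS = (-10)² + (-10) - 2 = 88; 88 ≥ -5 — holds
x = 10: LHS = 10² + 10 - 2 = 108; 108 ≥ -5 — holds
Hence LHS − RHS is never negative, i.e. LHS ≥ RHS throughout, so the relation holds for every integer in [-10, 10].

No counterexample appears in that range.

Answer: 0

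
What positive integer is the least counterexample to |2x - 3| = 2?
Testing positive integers:
x = 1: LHS = |2·1 - 3| = |-1| = 1; 1 = 2 — FAILS  ← smallest positive counterexample

Answer: x = 1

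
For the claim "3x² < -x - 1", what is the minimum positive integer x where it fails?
Testing positive integers:
x = 1: LHS = 3·1² = 3, RHS = -1 - 1 = -2; 3 < -2 — FAILS  ← smallest positive counterexample

Answer: x = 1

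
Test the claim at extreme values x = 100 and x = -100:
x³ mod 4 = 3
x = 100: LHS = (100³) mod 4 = 1000000 mod 4 = 0; 0 = 3 — FAILS
x = -100: LHS = ((-100)³) mod 4 = (-1000000) mod 4 = 0; 0 = 3 — FAILS

Answer: No, fails for both x = 100 and x = -100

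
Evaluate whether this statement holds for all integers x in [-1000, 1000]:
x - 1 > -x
The claim fails at x = 0:
x = 0: LHS = 0 - 1 = -1, RHS = -0 = 0; -1 > 0 — FAILS

Because a single integer refutes it, the statement is false.

Answer: False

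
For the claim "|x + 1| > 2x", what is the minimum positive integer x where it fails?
Testing positive integers:
x = 1: LHS = |1 + 1| = |2| = 2, RHS = 2·1 = 2; 2 > 2 — FAILS  ← smallest positive counterexample

Answer: x = 1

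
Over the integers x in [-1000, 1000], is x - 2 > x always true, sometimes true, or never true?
Over all integers in [-1000, 1000], LHS − RHS is largest at x = 0, where it equals -2:
x = 0: LHS = 0 - 2 = -2; -2 > 0 — FAILS
At the ends of the range:
x = -1000: LHS = (-1000) - 2 = -1002; -1002 > -1000 — FAILS
x = 1000: LHS = 1000 - 2 = 998; 998 > 1000 — FAILS
Hence LHS − RHS is never positive, i.e. LHS ≤ RHS throughout, so the claimed relation (>) fails for every integer in [-1000, 1000].

No integer in the range satisfies it.

Answer: Never true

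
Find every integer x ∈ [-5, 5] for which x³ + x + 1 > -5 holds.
Holds for: {-1, 0, 1, 2, 3, 4, 5}
Fails for: {-5, -4, -3, -2}

Answer: {-1, 0, 1, 2, 3, 4, 5}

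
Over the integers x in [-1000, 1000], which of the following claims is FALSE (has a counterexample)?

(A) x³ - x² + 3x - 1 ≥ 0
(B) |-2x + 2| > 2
(A) x = 0: LHS = 0³ - 0² + 3·0 - 1 = -1; -1 ≥ 0 — FAILS
(B) x = 0: LHS = |-2·0 + 2| = |2| = 2; 2 > 2 — FAILS

Answer: Both A and B are false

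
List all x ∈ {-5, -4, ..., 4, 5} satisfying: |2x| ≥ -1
An absolute value is never negative, so the left side is ≥ 0 for every x, while the right side is -1. Tightest case in [-5, 5] is x = 0:
x = 0: LHS = |2·0| = |0| = 0; 0 ≥ -1 — holds
Hence LHS − RHS is never negative, i.e. LHS ≥ RHS throughout, so the relation holds for every integer in [-5, 5].

Answer: All integers in [-5, 5]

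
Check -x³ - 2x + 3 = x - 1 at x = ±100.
x = 100: LHS = -100³ - 2·100 + 3 = -1000197, RHS = 100 - 1 = 99; -1000197 = 99 — FAILS
x = -100: LHS = -(-100)³ - 2·(-100) + 3 = 1000203, RHS = (-100) - 1 = -101; 1000203 = -101 — FAILS

Answer: No, fails for both x = 100 and x = -100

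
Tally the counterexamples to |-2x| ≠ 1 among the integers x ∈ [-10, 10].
Track d = LHS − RHS over the integers in [-10, 10]. Equality would need d = 0, but d changes sign only between consecutive integers, jumping over 0:
x = -1: LHS = |-2·(-1)| = |2| = 2; 2 ≠ 1 — holds  (d = 1)
x = 0: LHS = |-2·0| = |0| = 0; 0 ≠ 1 — holds  (d = -1)
x = 0: LHS = |-2·0| = |0| = 0; 0 ≠ 1 — holds  (d = -1)
x = 1: LHS = |-2·1| = |-2| = 2; 2 ≠ 1 — holds  (d = 1)
Away from these crossings d keeps a constant sign, and checking every integer in [-10, 10] confirms d ≠ 0 throughout. Hence the two sides are never equal, so the relation holds for every integer in [-10, 10].

No counterexample appears in that range.

Answer: 0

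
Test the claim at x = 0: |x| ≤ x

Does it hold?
x = 0: LHS = |0| = 0; 0 ≤ 0 — holds

The relation is satisfied at x = 0.

Answer: Yes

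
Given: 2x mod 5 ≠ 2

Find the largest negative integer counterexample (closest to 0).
Testing negative integers from -1 downward:
x = -1: LHS = (2·(-1)) mod 5 = (-2) mod 5 = 3; 3 ≠ 2 — holds
x = -2: LHS = (2·(-2)) mod 5 = (-4) mod 5 = 1; 1 ≠ 2 — holds
x = -3: LHS = (2·(-3)) mod 5 = (-6) mod 5 = 4; 4 ≠ 2 — holds
x = -4: LHS = (2·(-4)) mod 5 = (-8) mod 5 = 2; 2 ≠ 2 — FAILS  ← closest negative counterexample to 0

Answer: x = -4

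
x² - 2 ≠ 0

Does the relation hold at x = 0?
x = 0: LHS = 0² - 2 = -2; -2 ≠ 0 — holds

The relation is satisfied at x = 0.

Answer: Yes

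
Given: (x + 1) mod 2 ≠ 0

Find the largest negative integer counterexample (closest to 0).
Testing negative integers from -1 downward:
x = -1: LHS = ((-1) + 1) mod 2 = 0 mod 2 = 0; 0 ≠ 0 — FAILS  ← closest negative counterexample to 0

Answer: x = -1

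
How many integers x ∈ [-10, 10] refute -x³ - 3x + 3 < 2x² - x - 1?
Counterexamples in [-10, 10]: {-10, -9, -8, -7, -6, -5, -4, -3, -2, -1, 0}.

Counting them gives 11 values.

Answer: 11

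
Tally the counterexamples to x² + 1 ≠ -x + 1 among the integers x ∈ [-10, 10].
Counterexamples in [-10, 10]: {-1, 0}.

Counting them gives 2 values.

Answer: 2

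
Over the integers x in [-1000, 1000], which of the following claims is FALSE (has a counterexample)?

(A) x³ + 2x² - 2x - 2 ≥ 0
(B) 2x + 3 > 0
(A) x = 0: LHS = 0³ + 2·0² - 2·0 - 2 = -2; -2 ≥ 0 — FAILS
(B) x = -2: LHS = 2·(-2) + 3 = -1; -1 > 0 — FAILS

Answer: Both A and B are false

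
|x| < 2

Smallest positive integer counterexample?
Testing positive integers:
x = 1: LHS = |1| = 1; 1 < 2 — holds
x = 2: LHS = |2| = 2; 2 < 2 — FAILS  ← smallest positive counterexample

Answer: x = 2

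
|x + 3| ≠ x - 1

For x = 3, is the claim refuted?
Substitute x = 3 into the relation:
x = 3: LHS = |3 + 3| = |6| = 6, RHS = 3 - 1 = 2; 6 ≠ 2 — holds

The relation holds at x = 3, so it is not a counterexample.

Answer: No, x = 3 is not a counterexample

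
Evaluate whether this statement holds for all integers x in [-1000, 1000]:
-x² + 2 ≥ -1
The claim fails at x = 2:
x = 2: LHS = -2² + 2 = -2; -2 ≥ -1 — FAILS

Because a single integer refutes it, the statement is false.

Answer: False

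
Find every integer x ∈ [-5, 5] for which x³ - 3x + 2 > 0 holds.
Holds for: {-1, 0, 2, 3, 4, 5}
Fails for: {-5, -4, -3, -2, 1}

Answer: {-1, 0, 2, 3, 4, 5}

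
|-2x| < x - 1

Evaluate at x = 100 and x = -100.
x = 100: LHS = |-2·100| = |-200| = 200, RHS = 100 - 1 = 99; 200 < 99 — FAILS
x = -100: LHS = |-2·(-100)| = |200| = 200, RHS = (-100) - 1 = -101; 200 < -101 — FAILS

Answer: No, fails for both x = 100 and x = -100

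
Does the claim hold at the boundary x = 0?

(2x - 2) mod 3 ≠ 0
x = 0: LHS = (2·0 - 2) mod 3 = (-2) mod 3 = 1; 1 ≠ 0 — holds

The relation is satisfied at x = 0.

Answer: Yes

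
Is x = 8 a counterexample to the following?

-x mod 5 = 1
Substitute x = 8 into the relation:
x = 8: LHS = (-8) mod 5 = 2; 2 = 1 — FAILS

Since the claim fails at x = 8, this value is a counterexample.

Answer: Yes, x = 8 is a counterexample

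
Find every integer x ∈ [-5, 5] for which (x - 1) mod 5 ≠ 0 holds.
Holds for: {-5, -3, -2, -1, 0, 2, 3, 4, 5}
Fails for: {-4, 1}

Answer: {-5, -3, -2, -1, 0, 2, 3, 4, 5}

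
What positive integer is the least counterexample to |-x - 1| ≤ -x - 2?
Testing positive integers:
x = 1: LHS = |-1 - 1| = |-2| = 2, RHS = -1 - 2 = -3; 2 ≤ -3 — FAILS  ← smallest positive counterexample

Answer: x = 1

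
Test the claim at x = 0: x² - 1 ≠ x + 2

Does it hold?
x = 0: LHS = 0² - 1 = -1, RHS = 0 + 2 = 2; -1 ≠ 2 — holds

The relation is satisfied at x = 0.

Answer: Yes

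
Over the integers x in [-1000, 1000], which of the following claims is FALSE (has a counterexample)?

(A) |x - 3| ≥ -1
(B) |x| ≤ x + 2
(A) An absolute value is never negative, so the left side is ≥ 0 for every x, while the right side is -1. Tightest case in [-1000, 1000] is x = 3:
x = 3: LHS = |3 - 3| = |0| = 0; 0 ≥ -1 — holds
Hence LHS − RHS is never negative, i.e. LHS ≥ RHS throughout, so the relation holds for every integer in [-1000, 1000].

(B) x = -2: LHS = |-2| = 2, RHS = (-2) + 2 = 0; 2 ≤ 0 — FAILS

Only (B) has a counterexample.

Answer: B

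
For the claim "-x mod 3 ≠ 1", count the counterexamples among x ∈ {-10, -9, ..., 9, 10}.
Counterexamples in [-10, 10]: {-10, -7, -4, -1, 2, 5, 8}.

Counting them gives 7 values.

Answer: 7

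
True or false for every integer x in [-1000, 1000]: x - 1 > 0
The claim fails at x = 0:
x = 0: LHS = 0 - 1 = -1; -1 > 0 — FAILS

Because a single integer refutes it, the statement is false.

Answer: False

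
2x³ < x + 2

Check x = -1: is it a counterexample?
Substitute x = -1 into the relation:
x = -1: LHS = 2·(-1)³ = -2, RHS = (-1) + 2 = 1; -2 < 1 — holds

The claim holds here, so x = -1 is not a counterexample. (A counterexample exists elsewhere, e.g. x = 2.)

Answer: No, x = -1 is not a counterexample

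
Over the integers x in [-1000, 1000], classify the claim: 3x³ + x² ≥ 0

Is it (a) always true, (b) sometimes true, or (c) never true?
Holds at x = 0: LHS = 3·0³ + 0² = 0; 0 ≥ 0 — holds
Fails at x = -1: LHS = 3·(-1)³ + (-1)² = -2; -2 ≥ 0 — FAILS
It is satisfied by some integers in the range but not all.

Answer: Sometimes true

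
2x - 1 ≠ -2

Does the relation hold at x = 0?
x = 0: LHS = 2·0 - 1 = -1; -1 ≠ -2 — holds

The relation is satisfied at x = 0.

Answer: Yes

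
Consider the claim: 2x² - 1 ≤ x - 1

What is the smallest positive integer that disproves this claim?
Testing positive integers:
x = 1: LHS = 2·1² - 1 = 1, RHS = 1 - 1 = 0; 1 ≤ 0 — FAILS  ← smallest positive counterexample

Answer: x = 1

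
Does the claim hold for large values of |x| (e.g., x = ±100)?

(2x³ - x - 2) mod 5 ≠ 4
x = 100: LHS = (2·100³ - 100 - 2) mod 5 = 1999898 mod 5 = 3; 3 ≠ 4 — holds
x = -100: LHS = (2·(-100)³ - (-100) - 2) mod 5 = (-1999902) mod 5 = 3; 3 ≠ 4 — holds

Answer: Yes, holds for both x = 100 and x = -100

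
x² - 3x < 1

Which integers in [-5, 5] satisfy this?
Holds for: {0, 1, 2, 3}
Fails for: {-5, -4, -3, -2, -1, 4, 5}

Answer: {0, 1, 2, 3}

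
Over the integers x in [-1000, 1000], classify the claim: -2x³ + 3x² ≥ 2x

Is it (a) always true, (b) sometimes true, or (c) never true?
Holds at x = 0: LHS = -2·0³ + 3·0² = 0, RHS = 2·0 = 0; 0 ≥ 0 — holds
Fails at x = 1: LHS = -2·1³ + 3·1² = 1, RHS = 2·1 = 2; 1 ≥ 2 — FAILS
It is satisfied by some integers in the range but not all.

Answer: Sometimes true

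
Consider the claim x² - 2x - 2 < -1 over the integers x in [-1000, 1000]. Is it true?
The claim fails at x = -1:
x = -1: LHS = (-1)² - 2·(-1) - 2 = 1; 1 < -1 — FAILS

Because a single integer refutes it, the statement is false.

Answer: False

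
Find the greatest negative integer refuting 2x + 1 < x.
Testing negative integers from -1 downward:
x = -1: LHS = 2·(-1) + 1 = -1; -1 < -1 — FAILS  ← closest negative counterexample to 0

Answer: x = -1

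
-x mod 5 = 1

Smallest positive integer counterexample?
Testing positive integers:
x = 1: LHS = (-1) mod 5 = 4; 4 = 1 — FAILS  ← smallest positive counterexample

Answer: x = 1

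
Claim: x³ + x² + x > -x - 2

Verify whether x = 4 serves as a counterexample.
Substitute x = 4 into the relation:
x = 4: LHS = 4³ + 4² + 4 = 84, RHS = -4 - 2 = -6; 84 > -6 — holds

The claim holds here, so x = 4 is not a counterexample. (A counterexample exists elsewhere, e.g. x = -1.)

Answer: No, x = 4 is not a counterexample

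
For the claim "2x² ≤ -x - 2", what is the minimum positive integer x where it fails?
Testing positive integers:
x = 1: LHS = 2·1² = 2, RHS = -1 - 2 = -3; 2 ≤ -3 — FAILS  ← smallest positive counterexample

Answer: x = 1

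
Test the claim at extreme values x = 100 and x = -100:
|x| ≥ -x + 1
x = 100: LHS = |100| = 100, RHS = -100 + 1 = -99; 100 ≥ -99 — holds
x = -100: LHS = |-100| = 100, RHS = -(-100) + 1 = 101; 100 ≥ 101 — FAILS

Answer: Partially: holds for x = 100, fails for x = -100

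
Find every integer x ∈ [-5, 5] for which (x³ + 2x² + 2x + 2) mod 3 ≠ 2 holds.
Holds for: {-5, -4, -2, -1, 1, 2, 4, 5}
Fails for: {-3, 0, 3}

Answer: {-5, -4, -2, -1, 1, 2, 4, 5}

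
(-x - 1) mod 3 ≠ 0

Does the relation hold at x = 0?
x = 0: LHS = (-0 - 1) mod 3 = (-1) mod 3 = 2; 2 ≠ 0 — holds

The relation is satisfied at x = 0.

Answer: Yes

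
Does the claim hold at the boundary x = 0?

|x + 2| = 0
x = 0: LHS = |0 + 2| = |2| = 2; 2 = 0 — FAILS

The relation fails at x = 0, so x = 0 is a counterexample.

Answer: No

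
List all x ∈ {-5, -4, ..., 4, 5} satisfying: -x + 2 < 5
Holds for: {-2, -1, 0, 1, 2, 3, 4, 5}
Fails for: {-5, -4, -3}

Answer: {-2, -1, 0, 1, 2, 3, 4, 5}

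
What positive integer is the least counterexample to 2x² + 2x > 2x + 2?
Testing positive integers:
x = 1: LHS = 2·1² + 2·1 = 4, RHS = 2·1 + 2 = 4; 4 > 4 — FAILS  ← smallest positive counterexample

Answer: x = 1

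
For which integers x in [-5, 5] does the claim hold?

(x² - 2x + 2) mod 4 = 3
For a polynomial with integer coefficients, its value mod 4 depends only on x mod 4, so it suffices to check one representative of each residue class, x = 0, 1, 2, 3:
x = 0: LHS = (0² - 2·0 + 2) mod 4 = 2 mod 4 = 2; 2 = 3 — FAILS
x = 1: LHS = (1² - 2·1 + 2) mod 4 = 1 mod 4 = 1; 1 = 3 — FAILS
x = 2: LHS = (2² - 2·2 + 2) mod 4 = 2 mod 4 = 2; 2 = 3 — FAILS
x = 3: LHS = (3² - 2·3 + 2) mod 4 = 5 mod 4 = 1; 1 = 3 — FAILS
The relation fails in every residue class, so the claimed relation (=) fails for every integer in [-5, 5].

Answer: None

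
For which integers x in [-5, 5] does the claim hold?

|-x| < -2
An absolute value is never negative, so the left side is ≥ 0 for every x, while the right side is -2. Tightest case in [-5, 5] is x = 0:
x = 0: LHS = |-0| = |0| = 0; 0 < -2 — FAILS
Hence LHS − RHS is never negative, i.e. LHS ≥ RHS throughout, so the claimed relation (<) fails for every integer in [-5, 5].

Answer: None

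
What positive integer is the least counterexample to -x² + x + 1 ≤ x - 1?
Testing positive integers:
x = 1: LHS = -1² + 1 + 1 = 1, RHS = 1 - 1 = 0; 1 ≤ 0 — FAILS  ← smallest positive counterexample

Answer: x = 1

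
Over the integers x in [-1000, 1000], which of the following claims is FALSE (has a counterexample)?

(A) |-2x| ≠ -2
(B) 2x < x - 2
(A) An absolute value is never negative, so the left side is ≥ 0 for every x, while the right side is -2. Tightest case in [-1000, 1000] is x = 0:
x = 0: LHS = |-2·0| = |0| = 0; 0 ≠ -2 — holds
Hence LHS − RHS is never 0, i.e. the two sides are never equal, so the relation holds for every integer in [-1000, 1000].

(B) x = 0: LHS = 2·0 = 0, RHS = 0 - 2 = -2; 0 < -2 — FAILS

Only (B) has a counterexample.

Answer: B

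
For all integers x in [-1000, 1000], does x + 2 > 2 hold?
The claim fails at x = 0:
x = 0: LHS = 0 + 2 = 2; 2 > 2 — FAILS

Because a single integer refutes it, the statement is false.

Answer: False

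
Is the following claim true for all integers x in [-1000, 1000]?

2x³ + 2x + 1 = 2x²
The claim fails at x = 0:
x = 0: LHS = 2·0³ + 2·0 + 1 = 1, RHS = 2·0² = 0; 1 = 0 — FAILS

Because a single integer refutes it, the statement is false.

Answer: False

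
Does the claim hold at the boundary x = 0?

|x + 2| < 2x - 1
x = 0: LHS = |0 + 2| = |2| = 2, RHS = 2·0 - 1 = -1; 2 < -1 — FAILS

The relation fails at x = 0, so x = 0 is a counterexample.

Answer: No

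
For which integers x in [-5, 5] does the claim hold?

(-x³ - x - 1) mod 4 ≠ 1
Holds for: {-4, 0, 4}
Fails for: {-5, -3, -2, -1, 1, 2, 3, 5}

Answer: {-4, 0, 4}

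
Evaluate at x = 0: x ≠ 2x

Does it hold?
x = 0: RHS = 2·0 = 0; 0 ≠ 0 — FAILS

The relation fails at x = 0, so x = 0 is a counterexample.

Answer: No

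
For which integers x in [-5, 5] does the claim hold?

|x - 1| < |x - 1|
Over all integers in [-5, 5], LHS − RHS is smallest at x = 0, where it equals 0:
x = 0: LHS = |0 - 1| = |-1| = 1, RHS = |0 - 1| = |-1| = 1; 1 < 1 — FAILS
At the ends of the range:
x = -5: LHS = |(-5) - 1| = |-6| = 6, RHS = |(-5) - 1| = |-6| = 6; 6 < 6 — FAILS
x = 5: LHS = |5 - 1| = |4| = 4, RHS = |5 - 1| = |4| = 4; 4 < 4 — FAILS
Hence LHS − RHS is never negative, i.e. LHS ≥ RHS throughout, so the claimed relation (<) fails for every integer in [-5, 5].

Answer: None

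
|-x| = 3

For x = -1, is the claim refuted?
Substitute x = -1 into the relation:
x = -1: LHS = |-(-1)| = |1| = 1; 1 = 3 — FAILS

Since the claim fails at x = -1, this value is a counterexample.

Answer: Yes, x = -1 is a counterexample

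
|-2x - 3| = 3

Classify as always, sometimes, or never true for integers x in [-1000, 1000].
Holds at x = 0: LHS = |-2·0 - 3| = |-3| = 3; 3 = 3 — holds
Fails at x = 1: LHS = |-2·1 - 3| = |-5| = 5; 5 = 3 — FAILS
It is satisfied by some integers in the range but not all.

Answer: Sometimes true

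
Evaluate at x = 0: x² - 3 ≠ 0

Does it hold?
x = 0: LHS = 0² - 3 = -3; -3 ≠ 0 — holds

The relation is satisfied at x = 0.

Answer: Yes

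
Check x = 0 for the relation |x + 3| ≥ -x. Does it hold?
x = 0: LHS = |0 + 3| = |3| = 3, RHS = -0 = 0; 3 ≥ 0 — holds

The relation is satisfied at x = 0.

Answer: Yes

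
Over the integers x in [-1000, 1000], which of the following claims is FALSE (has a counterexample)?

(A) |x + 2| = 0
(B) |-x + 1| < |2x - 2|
(A) x = 0: LHS = |0 + 2| = |2| = 2; 2 = 0 — FAILS
(B) x = 1: LHS = |-1 + 1| = |0| = 0, RHS = |2·1 - 2| = |0| = 0; 0 < 0 — FAILS

Answer: Both A and B are false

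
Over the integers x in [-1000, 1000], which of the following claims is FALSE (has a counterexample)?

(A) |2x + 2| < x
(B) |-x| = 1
(A) x = 0: LHS = |2·0 + 2| = |2| = 2; 2 < 0 — FAILS
(B) x = 0: LHS = |-0| = |0| = 0; 0 = 1 — FAILS

Answer: Both A and B are false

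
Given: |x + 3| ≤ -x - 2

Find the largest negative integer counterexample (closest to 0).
Testing negative integers from -1 downward:
x = -1: LHS = |(-1) + 3| = |2| = 2, RHS = -(-1) - 2 = -1; 2 ≤ -1 — FAILS  ← closest negative counterexample to 0

Answer: x = -1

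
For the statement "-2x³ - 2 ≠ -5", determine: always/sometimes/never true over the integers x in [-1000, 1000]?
Track d = LHS − RHS over the integers in [-1000, 1000]. Equality would need d = 0, but d changes sign only between consecutive integers, jumping over 0:
x = 1: LHS = -2·1³ - 2 = -4; -4 ≠ -5 — holds  (d = 1)
x = 2: LHS = -2·2³ - 2 = -18; -18 ≠ -5 — holds  (d = -13)
Away from these crossings d keeps a constant sign, and checking every integer in [-1000, 1000] confirms d ≠ 0 throughout. Hence the two sides are never equal, so the relation holds for every integer in [-1000, 1000].

No counterexample exists.

Answer: Always true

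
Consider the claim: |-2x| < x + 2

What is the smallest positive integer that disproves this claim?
Testing positive integers:
x = 1: LHS = |-2·1| = |-2| = 2, RHS = 1 + 2 = 3; 2 < 3 — holds
x = 2: LHS = |-2·2| = |-4| = 4, RHS = 2 + 2 = 4; 4 < 4 — FAILS  ← smallest positive counterexample

Answer: x = 2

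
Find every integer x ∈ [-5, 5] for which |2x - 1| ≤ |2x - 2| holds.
Holds for: {-5, -4, -3, -2, -1, 0}
Fails for: {1, 2, 3, 4, 5}

Answer: {-5, -4, -3, -2, -1, 0}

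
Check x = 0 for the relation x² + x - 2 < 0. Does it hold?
x = 0: LHS = 0² + 0 - 2 = -2; -2 < 0 — holds

The relation is satisfied at x = 0.

Answer: Yes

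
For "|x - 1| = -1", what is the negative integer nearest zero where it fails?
Testing negative integers from -1 downward:
x = -1: LHS = |(-1) - 1| = |-2| = 2; 2 = -1 — FAILS  ← closest negative counterexample to 0

Answer: x = -1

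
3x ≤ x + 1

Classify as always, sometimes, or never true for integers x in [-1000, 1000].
Holds at x = 0: LHS = 3·0 = 0, RHS = 0 + 1 = 1; 0 ≤ 1 — holds
Fails at x = 1: LHS = 3·1 = 3, RHS = 1 + 1 = 2; 3 ≤ 2 — FAILS
It is satisfied by some integers in the range but not all.

Answer: Sometimes true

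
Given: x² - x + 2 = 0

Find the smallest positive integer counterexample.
Testing positive integers:
x = 1: LHS = 1² - 1 + 2 = 2; 2 = 0 — FAILS  ← smallest positive counterexample

Answer: x = 1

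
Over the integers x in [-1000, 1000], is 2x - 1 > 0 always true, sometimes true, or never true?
Holds at x = 1: LHS = 2·1 - 1 = 1; 1 > 0 — holds
Fails at x = 0: LHS = 2·0 - 1 = -1; -1 > 0 — FAILS
It is satisfied by some integers in the range but not all.

Answer: Sometimes true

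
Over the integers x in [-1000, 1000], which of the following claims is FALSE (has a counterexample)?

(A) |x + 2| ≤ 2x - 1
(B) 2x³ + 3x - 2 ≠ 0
(A) x = 0: LHS = |0 + 2| = |2| = 2, RHS = 2·0 - 1 = -1; 2 ≤ -1 — FAILS

(B) Track d = LHS − RHS over the integers in [-1000, 1000]. Equality would need d = 0, but d changes sign only between consecutive integers, jumping over 0:
x = 0: LHS = 2·0³ + 3·0 - 2 = -2; -2 ≠ 0 — holds  (d = -2)
x = 1: LHS = 2·1³ + 3·1 - 2 = 3; 3 ≠ 0 — holds  (d = 3)
Away from these crossings d keeps a constant sign, and checking every integer in [-1000, 1000] confirms d ≠ 0 throughout. Hence the two sides are never equal, so the relation holds for every integer in [-1000, 1000].

Only (A) has a counterexample.

Answer: A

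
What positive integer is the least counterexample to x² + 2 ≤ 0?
Testing positive integers:
x = 1: LHS = 1² + 2 = 3; 3 ≤ 0 — FAILS  ← smallest positive counterexample

Answer: x = 1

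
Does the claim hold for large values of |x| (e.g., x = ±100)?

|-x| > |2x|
x = 100: LHS = |-100| = 100, RHS = |2·100| = |200| = 200; 100 > 200 — FAILS
x = -100: LHS = |-(-100)| = |100| = 100, RHS = |2·(-100)| = |-200| = 200; 100 > 200 — FAILS

Answer: No, fails for both x = 100 and x = -100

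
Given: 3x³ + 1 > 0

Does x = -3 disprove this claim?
Substitute x = -3 into the relation:
x = -3: LHS = 3·(-3)³ + 1 = -80; -80 > 0 — FAILS

Since the claim fails at x = -3, this value is a counterexample.

Answer: Yes, x = -3 is a counterexample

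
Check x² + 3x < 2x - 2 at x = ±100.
x = 100: LHS = 100² + 3·100 = 10300, RHS = 2·100 - 2 = 198; 10300 < 198 — FAILS
x = -100: LHS = (-100)² + 3·(-100) = 9700, RHS = 2·(-100) - 2 = -202; 9700 < -202 — FAILS

Answer: No, fails for both x = 100 and x = -100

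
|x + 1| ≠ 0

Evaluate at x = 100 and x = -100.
x = 100: LHS = |100 + 1| = |101| = 101; 101 ≠ 0 — holds
x = -100: LHS = |(-100) + 1| = |-99| = 99; 99 ≠ 0 — holds

Answer: Yes, holds for both x = 100 and x = -100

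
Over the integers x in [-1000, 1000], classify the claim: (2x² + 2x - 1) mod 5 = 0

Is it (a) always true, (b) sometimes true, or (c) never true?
For a polynomial with integer coefficients, its value mod 5 depends only on x mod 5, so it suffices to check one representative of each residue class, x = 0, 1, 2, 3, 4:
x = 0: LHS = (2·0² + 2·0 - 1) mod 5 = (-1) mod 5 = 4; 4 = 0 — FAILS
x = 1: LHS = (2·1² + 2·1 - 1) mod 5 = 3 mod 5 = 3; 3 = 0 — FAILS
x = 2: LHS = (2·2² + 2·2 - 1) mod 5 = 11 mod 5 = 1; 1 = 0 — FAILS
x = 3: LHS = (2·3² + 2·3 - 1) mod 5 = 23 mod 5 = 3; 3 = 0 — FAILS
x = 4: LHS = (2·4² + 2·4 - 1) mod 5 = 39 mod 5 = 4; 4 = 0 — FAILS
The relation fails in every residue class, so the claimed relation (=) fails for every integer in [-1000, 1000].

No integer in the range satisfies it.

Answer: Never true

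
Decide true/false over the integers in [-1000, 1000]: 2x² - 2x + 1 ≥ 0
Over all integers in [-1000, 1000], LHS − RHS is smallest at x = 0, where it equals 1:
x = 0: LHS = 2·0² - 2·0 + 1 = 1; 1 ≥ 0 — holds
At the ends of the range:
x = -1000: LHS = 2·(-1000)² - 2·(-1000) + 1 = 2002001; 2002001 ≥ 0 — holds
x = 1000: LHS = 2·1000² - 2·1000 + 1 = 1998001; 1998001 ≥ 0 — holds
Hence LHS − RHS is never negative, i.e. LHS ≥ RHS throughout, so the relation holds for every integer in [-1000, 1000].

No counterexample exists.

Answer: True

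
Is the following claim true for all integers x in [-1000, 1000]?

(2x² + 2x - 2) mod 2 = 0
For a polynomial with integer coefficients, its value mod 2 depends only on x mod 2, so it suffices to check one representative of each residue class, x = 0, 1:
x = 0: LHS = (2·0² + 2·0 - 2) mod 2 = (-2) mod 2 = 0; 0 = 0 — holds
x = 1: LHS = (2·1² + 2·1 - 2) mod 2 = 2 mod 2 = 0; 0 = 0 — holds
The relation holds in every residue class, so the relation holds for every integer in [-1000, 1000].

No counterexample exists.

Answer: True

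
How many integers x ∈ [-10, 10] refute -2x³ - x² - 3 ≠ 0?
Track d = LHS − RHS over the integers in [-10, 10]. Equality would need d = 0, but d changes sign only between consecutive integers, jumping over 0:
x = -2: LHS = -2·(-2)³ - (-2)² - 3 = 9; 9 ≠ 0 — holds  (d = 9)
x = -1: LHS = -2·(-1)³ - (-1)² - 3 = -2; -2 ≠ 0 — holds  (d = -2)
Away from these crossings d keeps a constant sign, and checking every integer in [-10, 10] confirms d ≠ 0 throughout. Hence the two sides are never equal, so the relation holds for every integer in [-10, 10].

No counterexample appears in that range.

Answer: 0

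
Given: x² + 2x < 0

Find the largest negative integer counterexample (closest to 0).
Testing negative integers from -1 downward:
x = -1: LHS = (-1)² + 2·(-1) = -1; -1 < 0 — holds
x = -2: LHS = (-2)² + 2·(-2) = 0; 0 < 0 — FAILS  ← closest negative counterexample to 0

Answer: x = -2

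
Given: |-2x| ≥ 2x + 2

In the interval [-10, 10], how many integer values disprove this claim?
Counterexamples in [-10, 10]: {0, 1, 2, 3, 4, 5, 6, 7, 8, 9, 10}.

Counting them gives 11 values.

Answer: 11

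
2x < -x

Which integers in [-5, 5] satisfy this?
Holds for: {-5, -4, -3, -2, -1}
Fails for: {0, 1, 2, 3, 4, 5}

Answer: {-5, -4, -3, -2, -1}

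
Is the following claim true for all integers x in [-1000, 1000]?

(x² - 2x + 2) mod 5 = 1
The claim fails at x = 0:
x = 0: LHS = (0² - 2·0 + 2) mod 5 = 2 mod 5 = 2; 2 = 1 — FAILS

Because a single integer refutes it, the statement is false.

Answer: False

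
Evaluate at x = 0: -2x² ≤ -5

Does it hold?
x = 0: LHS = -2·0² = 0; 0 ≤ -5 — FAILS

The relation fails at x = 0, so x = 0 is a counterexample.

Answer: No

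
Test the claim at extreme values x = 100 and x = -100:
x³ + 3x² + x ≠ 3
x = 100: LHS = 100³ + 3·100² + 100 = 1030100; 1030100 ≠ 3 — holds
x = -100: LHS = (-100)³ + 3·(-100)² + (-100) = -970100; -970100 ≠ 3 — holds

Answer: Yes, holds for both x = 100 and x = -100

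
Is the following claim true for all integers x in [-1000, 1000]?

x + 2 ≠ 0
The claim fails at x = -2:
x = -2: LHS = (-2) + 2 = 0; 0 ≠ 0 — FAILS

Because a single integer refutes it, the statement is false.

Answer: False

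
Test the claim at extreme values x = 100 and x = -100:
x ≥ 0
x = 100: 100 ≥ 0 — holds
x = -100: -100 ≥ 0 — FAILS

Answer: Partially: holds for x = 100, fails for x = -100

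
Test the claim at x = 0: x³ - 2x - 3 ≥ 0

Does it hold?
x = 0: LHS = 0³ - 2·0 - 3 = -3; -3 ≥ 0 — FAILS

The relation fails at x = 0, so x = 0 is a counterexample.

Answer: No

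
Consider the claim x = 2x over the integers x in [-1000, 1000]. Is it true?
The claim fails at x = 1:
x = 1: RHS = 2·1 = 2; 1 = 2 — FAILS

Because a single integer refutes it, the statement is false.

Answer: False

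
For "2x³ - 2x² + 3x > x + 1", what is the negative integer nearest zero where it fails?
Testing negative integers from -1 downward:
x = -1: LHS = 2·(-1)³ - 2·(-1)² + 3·(-1) = -7, RHS = (-1) + 1 = 0; -7 > 0 — FAILS  ← closest negative counterexample to 0

Answer: x = -1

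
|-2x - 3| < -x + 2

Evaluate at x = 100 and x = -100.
x = 100: LHS = |-2·100 - 3| = |-203| = 203, RHS = -100 + 2 = -98; 203 < -98 — FAILS
x = -100: LHS = |-2·(-100) - 3| = |197| = 197, RHS = -(-100) + 2 = 102; 197 < 102 — FAILS

Answer: No, fails for both x = 100 and x = -100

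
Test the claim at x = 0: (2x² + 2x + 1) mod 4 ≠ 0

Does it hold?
x = 0: LHS = (2·0² + 2·0 + 1) mod 4 = 1 mod 4 = 1; 1 ≠ 0 — holds

The relation is satisfied at x = 0.

Answer: Yes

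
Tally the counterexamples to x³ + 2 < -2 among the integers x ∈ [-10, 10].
Counterexamples in [-10, 10]: {-1, 0, 1, 2, 3, 4, 5, 6, 7, 8, 9, 10}.

Counting them gives 12 values.

Answer: 12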